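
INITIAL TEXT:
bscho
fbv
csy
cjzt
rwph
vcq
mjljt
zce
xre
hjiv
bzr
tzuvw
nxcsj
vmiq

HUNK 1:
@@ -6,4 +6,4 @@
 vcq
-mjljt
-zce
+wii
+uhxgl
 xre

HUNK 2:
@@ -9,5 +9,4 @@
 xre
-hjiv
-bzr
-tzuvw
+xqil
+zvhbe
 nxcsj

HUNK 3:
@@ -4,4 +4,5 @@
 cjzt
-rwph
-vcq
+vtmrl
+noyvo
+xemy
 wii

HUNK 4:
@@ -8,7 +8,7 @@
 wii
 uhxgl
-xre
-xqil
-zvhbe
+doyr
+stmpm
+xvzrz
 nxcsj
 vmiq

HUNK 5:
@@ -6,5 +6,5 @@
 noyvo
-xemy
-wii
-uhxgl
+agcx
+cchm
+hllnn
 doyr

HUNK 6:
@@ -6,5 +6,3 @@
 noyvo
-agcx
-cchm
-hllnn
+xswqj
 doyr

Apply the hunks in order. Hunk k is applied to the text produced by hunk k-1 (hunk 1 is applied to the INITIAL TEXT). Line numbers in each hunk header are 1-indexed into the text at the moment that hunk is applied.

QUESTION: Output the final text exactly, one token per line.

Hunk 1: at line 6 remove [mjljt,zce] add [wii,uhxgl] -> 14 lines: bscho fbv csy cjzt rwph vcq wii uhxgl xre hjiv bzr tzuvw nxcsj vmiq
Hunk 2: at line 9 remove [hjiv,bzr,tzuvw] add [xqil,zvhbe] -> 13 lines: bscho fbv csy cjzt rwph vcq wii uhxgl xre xqil zvhbe nxcsj vmiq
Hunk 3: at line 4 remove [rwph,vcq] add [vtmrl,noyvo,xemy] -> 14 lines: bscho fbv csy cjzt vtmrl noyvo xemy wii uhxgl xre xqil zvhbe nxcsj vmiq
Hunk 4: at line 8 remove [xre,xqil,zvhbe] add [doyr,stmpm,xvzrz] -> 14 lines: bscho fbv csy cjzt vtmrl noyvo xemy wii uhxgl doyr stmpm xvzrz nxcsj vmiq
Hunk 5: at line 6 remove [xemy,wii,uhxgl] add [agcx,cchm,hllnn] -> 14 lines: bscho fbv csy cjzt vtmrl noyvo agcx cchm hllnn doyr stmpm xvzrz nxcsj vmiq
Hunk 6: at line 6 remove [agcx,cchm,hllnn] add [xswqj] -> 12 lines: bscho fbv csy cjzt vtmrl noyvo xswqj doyr stmpm xvzrz nxcsj vmiq

Answer: bscho
fbv
csy
cjzt
vtmrl
noyvo
xswqj
doyr
stmpm
xvzrz
nxcsj
vmiq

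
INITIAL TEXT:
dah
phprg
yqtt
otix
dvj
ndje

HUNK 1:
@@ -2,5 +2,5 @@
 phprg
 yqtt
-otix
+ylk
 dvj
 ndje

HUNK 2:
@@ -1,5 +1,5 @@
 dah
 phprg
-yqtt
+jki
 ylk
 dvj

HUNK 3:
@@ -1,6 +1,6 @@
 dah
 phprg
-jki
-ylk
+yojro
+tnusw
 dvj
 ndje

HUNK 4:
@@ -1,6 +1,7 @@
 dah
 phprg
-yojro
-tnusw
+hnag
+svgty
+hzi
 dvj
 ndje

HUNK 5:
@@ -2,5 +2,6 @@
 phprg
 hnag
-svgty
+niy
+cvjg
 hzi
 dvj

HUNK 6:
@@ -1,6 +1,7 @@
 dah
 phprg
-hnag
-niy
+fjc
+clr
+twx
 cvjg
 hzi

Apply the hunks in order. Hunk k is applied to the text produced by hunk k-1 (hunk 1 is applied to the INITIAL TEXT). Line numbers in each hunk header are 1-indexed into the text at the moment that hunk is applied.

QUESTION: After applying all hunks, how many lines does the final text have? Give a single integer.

Hunk 1: at line 2 remove [otix] add [ylk] -> 6 lines: dah phprg yqtt ylk dvj ndje
Hunk 2: at line 1 remove [yqtt] add [jki] -> 6 lines: dah phprg jki ylk dvj ndje
Hunk 3: at line 1 remove [jki,ylk] add [yojro,tnusw] -> 6 lines: dah phprg yojro tnusw dvj ndje
Hunk 4: at line 1 remove [yojro,tnusw] add [hnag,svgty,hzi] -> 7 lines: dah phprg hnag svgty hzi dvj ndje
Hunk 5: at line 2 remove [svgty] add [niy,cvjg] -> 8 lines: dah phprg hnag niy cvjg hzi dvj ndje
Hunk 6: at line 1 remove [hnag,niy] add [fjc,clr,twx] -> 9 lines: dah phprg fjc clr twx cvjg hzi dvj ndje
Final line count: 9

Answer: 9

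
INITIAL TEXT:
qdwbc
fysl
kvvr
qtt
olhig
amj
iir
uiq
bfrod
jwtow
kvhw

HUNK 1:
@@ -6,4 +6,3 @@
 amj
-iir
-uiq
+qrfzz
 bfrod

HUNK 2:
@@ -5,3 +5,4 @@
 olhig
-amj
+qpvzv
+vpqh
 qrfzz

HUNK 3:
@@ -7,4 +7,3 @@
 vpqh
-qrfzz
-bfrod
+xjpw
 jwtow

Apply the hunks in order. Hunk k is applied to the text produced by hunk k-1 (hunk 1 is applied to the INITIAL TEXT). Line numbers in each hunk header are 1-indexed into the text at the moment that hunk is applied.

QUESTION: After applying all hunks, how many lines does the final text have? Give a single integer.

Hunk 1: at line 6 remove [iir,uiq] add [qrfzz] -> 10 lines: qdwbc fysl kvvr qtt olhig amj qrfzz bfrod jwtow kvhw
Hunk 2: at line 5 remove [amj] add [qpvzv,vpqh] -> 11 lines: qdwbc fysl kvvr qtt olhig qpvzv vpqh qrfzz bfrod jwtow kvhw
Hunk 3: at line 7 remove [qrfzz,bfrod] add [xjpw] -> 10 lines: qdwbc fysl kvvr qtt olhig qpvzv vpqh xjpw jwtow kvhw
Final line count: 10

Answer: 10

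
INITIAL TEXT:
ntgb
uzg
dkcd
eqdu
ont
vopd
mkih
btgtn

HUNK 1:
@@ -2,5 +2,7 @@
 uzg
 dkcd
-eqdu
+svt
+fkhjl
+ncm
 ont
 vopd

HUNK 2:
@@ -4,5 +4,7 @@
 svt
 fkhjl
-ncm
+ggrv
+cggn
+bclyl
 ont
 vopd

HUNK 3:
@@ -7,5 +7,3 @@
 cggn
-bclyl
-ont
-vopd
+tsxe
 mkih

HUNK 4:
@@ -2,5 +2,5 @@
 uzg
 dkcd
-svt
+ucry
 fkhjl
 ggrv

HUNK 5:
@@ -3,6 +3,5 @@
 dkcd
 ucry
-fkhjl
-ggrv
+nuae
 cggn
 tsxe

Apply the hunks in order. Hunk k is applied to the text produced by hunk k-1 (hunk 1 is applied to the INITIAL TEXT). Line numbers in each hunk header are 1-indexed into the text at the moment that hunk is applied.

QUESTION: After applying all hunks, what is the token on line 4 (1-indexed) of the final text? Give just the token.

Hunk 1: at line 2 remove [eqdu] add [svt,fkhjl,ncm] -> 10 lines: ntgb uzg dkcd svt fkhjl ncm ont vopd mkih btgtn
Hunk 2: at line 4 remove [ncm] add [ggrv,cggn,bclyl] -> 12 lines: ntgb uzg dkcd svt fkhjl ggrv cggn bclyl ont vopd mkih btgtn
Hunk 3: at line 7 remove [bclyl,ont,vopd] add [tsxe] -> 10 lines: ntgb uzg dkcd svt fkhjl ggrv cggn tsxe mkih btgtn
Hunk 4: at line 2 remove [svt] add [ucry] -> 10 lines: ntgb uzg dkcd ucry fkhjl ggrv cggn tsxe mkih btgtn
Hunk 5: at line 3 remove [fkhjl,ggrv] add [nuae] -> 9 lines: ntgb uzg dkcd ucry nuae cggn tsxe mkih btgtn
Final line 4: ucry

Answer: ucry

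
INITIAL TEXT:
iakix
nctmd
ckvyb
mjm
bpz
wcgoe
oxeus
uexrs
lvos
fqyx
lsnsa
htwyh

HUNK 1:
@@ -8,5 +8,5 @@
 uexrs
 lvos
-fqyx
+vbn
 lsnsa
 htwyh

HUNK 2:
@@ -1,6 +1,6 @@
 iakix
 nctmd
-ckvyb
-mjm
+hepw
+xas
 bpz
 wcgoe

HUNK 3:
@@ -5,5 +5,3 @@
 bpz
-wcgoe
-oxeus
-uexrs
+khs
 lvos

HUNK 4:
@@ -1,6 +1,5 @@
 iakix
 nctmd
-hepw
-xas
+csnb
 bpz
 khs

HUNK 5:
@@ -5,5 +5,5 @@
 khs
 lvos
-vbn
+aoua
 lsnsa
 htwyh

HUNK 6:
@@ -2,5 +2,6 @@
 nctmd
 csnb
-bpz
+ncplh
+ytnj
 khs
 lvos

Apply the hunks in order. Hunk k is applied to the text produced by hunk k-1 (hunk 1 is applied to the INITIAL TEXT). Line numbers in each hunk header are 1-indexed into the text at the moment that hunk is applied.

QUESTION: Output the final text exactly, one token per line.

Hunk 1: at line 8 remove [fqyx] add [vbn] -> 12 lines: iakix nctmd ckvyb mjm bpz wcgoe oxeus uexrs lvos vbn lsnsa htwyh
Hunk 2: at line 1 remove [ckvyb,mjm] add [hepw,xas] -> 12 lines: iakix nctmd hepw xas bpz wcgoe oxeus uexrs lvos vbn lsnsa htwyh
Hunk 3: at line 5 remove [wcgoe,oxeus,uexrs] add [khs] -> 10 lines: iakix nctmd hepw xas bpz khs lvos vbn lsnsa htwyh
Hunk 4: at line 1 remove [hepw,xas] add [csnb] -> 9 lines: iakix nctmd csnb bpz khs lvos vbn lsnsa htwyh
Hunk 5: at line 5 remove [vbn] add [aoua] -> 9 lines: iakix nctmd csnb bpz khs lvos aoua lsnsa htwyh
Hunk 6: at line 2 remove [bpz] add [ncplh,ytnj] -> 10 lines: iakix nctmd csnb ncplh ytnj khs lvos aoua lsnsa htwyh

Answer: iakix
nctmd
csnb
ncplh
ytnj
khs
lvos
aoua
lsnsa
htwyh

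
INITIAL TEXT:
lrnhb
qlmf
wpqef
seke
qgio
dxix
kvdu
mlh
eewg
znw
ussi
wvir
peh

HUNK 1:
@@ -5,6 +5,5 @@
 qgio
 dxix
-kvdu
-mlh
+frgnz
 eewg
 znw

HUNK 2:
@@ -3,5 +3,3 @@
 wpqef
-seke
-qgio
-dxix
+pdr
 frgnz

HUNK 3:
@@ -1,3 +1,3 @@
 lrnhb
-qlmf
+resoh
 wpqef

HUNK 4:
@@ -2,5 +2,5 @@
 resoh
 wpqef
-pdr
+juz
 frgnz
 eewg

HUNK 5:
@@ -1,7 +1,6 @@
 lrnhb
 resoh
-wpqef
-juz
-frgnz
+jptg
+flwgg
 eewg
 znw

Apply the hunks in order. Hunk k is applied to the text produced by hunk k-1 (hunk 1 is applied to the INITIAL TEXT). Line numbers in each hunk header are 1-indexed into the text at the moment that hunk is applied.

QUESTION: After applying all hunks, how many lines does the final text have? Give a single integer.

Answer: 9

Derivation:
Hunk 1: at line 5 remove [kvdu,mlh] add [frgnz] -> 12 lines: lrnhb qlmf wpqef seke qgio dxix frgnz eewg znw ussi wvir peh
Hunk 2: at line 3 remove [seke,qgio,dxix] add [pdr] -> 10 lines: lrnhb qlmf wpqef pdr frgnz eewg znw ussi wvir peh
Hunk 3: at line 1 remove [qlmf] add [resoh] -> 10 lines: lrnhb resoh wpqef pdr frgnz eewg znw ussi wvir peh
Hunk 4: at line 2 remove [pdr] add [juz] -> 10 lines: lrnhb resoh wpqef juz frgnz eewg znw ussi wvir peh
Hunk 5: at line 1 remove [wpqef,juz,frgnz] add [jptg,flwgg] -> 9 lines: lrnhb resoh jptg flwgg eewg znw ussi wvir peh
Final line count: 9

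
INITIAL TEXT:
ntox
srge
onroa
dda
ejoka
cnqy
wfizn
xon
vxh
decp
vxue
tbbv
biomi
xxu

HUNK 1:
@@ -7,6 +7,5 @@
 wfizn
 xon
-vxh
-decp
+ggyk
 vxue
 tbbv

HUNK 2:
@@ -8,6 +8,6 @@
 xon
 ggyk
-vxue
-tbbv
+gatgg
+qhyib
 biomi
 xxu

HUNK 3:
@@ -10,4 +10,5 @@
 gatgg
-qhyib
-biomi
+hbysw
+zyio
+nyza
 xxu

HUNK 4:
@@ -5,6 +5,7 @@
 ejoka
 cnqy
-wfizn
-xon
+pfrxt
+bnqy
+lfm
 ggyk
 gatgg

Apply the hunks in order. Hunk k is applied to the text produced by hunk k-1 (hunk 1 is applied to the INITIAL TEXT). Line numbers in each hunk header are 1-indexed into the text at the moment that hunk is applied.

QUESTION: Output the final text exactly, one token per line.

Hunk 1: at line 7 remove [vxh,decp] add [ggyk] -> 13 lines: ntox srge onroa dda ejoka cnqy wfizn xon ggyk vxue tbbv biomi xxu
Hunk 2: at line 8 remove [vxue,tbbv] add [gatgg,qhyib] -> 13 lines: ntox srge onroa dda ejoka cnqy wfizn xon ggyk gatgg qhyib biomi xxu
Hunk 3: at line 10 remove [qhyib,biomi] add [hbysw,zyio,nyza] -> 14 lines: ntox srge onroa dda ejoka cnqy wfizn xon ggyk gatgg hbysw zyio nyza xxu
Hunk 4: at line 5 remove [wfizn,xon] add [pfrxt,bnqy,lfm] -> 15 lines: ntox srge onroa dda ejoka cnqy pfrxt bnqy lfm ggyk gatgg hbysw zyio nyza xxu

Answer: ntox
srge
onroa
dda
ejoka
cnqy
pfrxt
bnqy
lfm
ggyk
gatgg
hbysw
zyio
nyza
xxu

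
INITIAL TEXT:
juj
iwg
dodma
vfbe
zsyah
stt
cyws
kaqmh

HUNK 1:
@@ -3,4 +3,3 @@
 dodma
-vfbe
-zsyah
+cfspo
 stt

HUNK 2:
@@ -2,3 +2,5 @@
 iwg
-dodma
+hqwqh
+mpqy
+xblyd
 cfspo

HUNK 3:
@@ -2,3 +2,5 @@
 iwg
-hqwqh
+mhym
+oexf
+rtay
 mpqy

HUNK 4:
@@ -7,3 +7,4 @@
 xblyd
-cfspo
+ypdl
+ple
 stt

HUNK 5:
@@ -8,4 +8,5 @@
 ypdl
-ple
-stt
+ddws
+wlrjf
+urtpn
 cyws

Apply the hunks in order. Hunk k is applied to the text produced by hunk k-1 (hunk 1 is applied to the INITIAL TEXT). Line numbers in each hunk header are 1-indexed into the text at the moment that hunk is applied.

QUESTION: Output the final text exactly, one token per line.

Hunk 1: at line 3 remove [vfbe,zsyah] add [cfspo] -> 7 lines: juj iwg dodma cfspo stt cyws kaqmh
Hunk 2: at line 2 remove [dodma] add [hqwqh,mpqy,xblyd] -> 9 lines: juj iwg hqwqh mpqy xblyd cfspo stt cyws kaqmh
Hunk 3: at line 2 remove [hqwqh] add [mhym,oexf,rtay] -> 11 lines: juj iwg mhym oexf rtay mpqy xblyd cfspo stt cyws kaqmh
Hunk 4: at line 7 remove [cfspo] add [ypdl,ple] -> 12 lines: juj iwg mhym oexf rtay mpqy xblyd ypdl ple stt cyws kaqmh
Hunk 5: at line 8 remove [ple,stt] add [ddws,wlrjf,urtpn] -> 13 lines: juj iwg mhym oexf rtay mpqy xblyd ypdl ddws wlrjf urtpn cyws kaqmh

Answer: juj
iwg
mhym
oexf
rtay
mpqy
xblyd
ypdl
ddws
wlrjf
urtpn
cyws
kaqmh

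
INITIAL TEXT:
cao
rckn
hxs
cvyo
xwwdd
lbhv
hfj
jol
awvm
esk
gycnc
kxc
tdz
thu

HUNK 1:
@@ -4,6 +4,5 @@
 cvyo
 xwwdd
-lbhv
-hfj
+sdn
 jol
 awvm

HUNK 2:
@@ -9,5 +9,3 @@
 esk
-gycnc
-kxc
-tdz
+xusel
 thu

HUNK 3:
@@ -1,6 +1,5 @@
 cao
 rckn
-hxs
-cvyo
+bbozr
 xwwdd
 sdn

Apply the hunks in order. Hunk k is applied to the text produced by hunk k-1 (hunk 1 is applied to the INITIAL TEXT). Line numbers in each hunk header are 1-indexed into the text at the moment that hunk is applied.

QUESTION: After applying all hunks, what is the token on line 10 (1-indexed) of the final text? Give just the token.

Hunk 1: at line 4 remove [lbhv,hfj] add [sdn] -> 13 lines: cao rckn hxs cvyo xwwdd sdn jol awvm esk gycnc kxc tdz thu
Hunk 2: at line 9 remove [gycnc,kxc,tdz] add [xusel] -> 11 lines: cao rckn hxs cvyo xwwdd sdn jol awvm esk xusel thu
Hunk 3: at line 1 remove [hxs,cvyo] add [bbozr] -> 10 lines: cao rckn bbozr xwwdd sdn jol awvm esk xusel thu
Final line 10: thu

Answer: thu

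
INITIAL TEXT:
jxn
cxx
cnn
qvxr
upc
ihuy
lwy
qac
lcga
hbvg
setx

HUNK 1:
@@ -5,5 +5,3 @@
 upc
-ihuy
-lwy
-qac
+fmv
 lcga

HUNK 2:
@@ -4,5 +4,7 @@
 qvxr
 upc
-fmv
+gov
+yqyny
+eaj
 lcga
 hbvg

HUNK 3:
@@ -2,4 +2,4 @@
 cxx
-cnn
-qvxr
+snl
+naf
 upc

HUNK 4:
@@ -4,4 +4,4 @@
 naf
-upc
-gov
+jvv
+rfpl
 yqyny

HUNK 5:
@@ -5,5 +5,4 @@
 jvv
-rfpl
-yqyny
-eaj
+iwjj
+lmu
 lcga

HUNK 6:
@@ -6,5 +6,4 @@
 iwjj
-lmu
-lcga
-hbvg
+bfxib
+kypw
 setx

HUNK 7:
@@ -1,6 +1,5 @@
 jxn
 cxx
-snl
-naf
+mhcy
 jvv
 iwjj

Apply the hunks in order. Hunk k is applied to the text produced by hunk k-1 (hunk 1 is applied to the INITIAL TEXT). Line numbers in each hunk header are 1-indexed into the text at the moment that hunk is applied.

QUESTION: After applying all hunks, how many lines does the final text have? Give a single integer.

Hunk 1: at line 5 remove [ihuy,lwy,qac] add [fmv] -> 9 lines: jxn cxx cnn qvxr upc fmv lcga hbvg setx
Hunk 2: at line 4 remove [fmv] add [gov,yqyny,eaj] -> 11 lines: jxn cxx cnn qvxr upc gov yqyny eaj lcga hbvg setx
Hunk 3: at line 2 remove [cnn,qvxr] add [snl,naf] -> 11 lines: jxn cxx snl naf upc gov yqyny eaj lcga hbvg setx
Hunk 4: at line 4 remove [upc,gov] add [jvv,rfpl] -> 11 lines: jxn cxx snl naf jvv rfpl yqyny eaj lcga hbvg setx
Hunk 5: at line 5 remove [rfpl,yqyny,eaj] add [iwjj,lmu] -> 10 lines: jxn cxx snl naf jvv iwjj lmu lcga hbvg setx
Hunk 6: at line 6 remove [lmu,lcga,hbvg] add [bfxib,kypw] -> 9 lines: jxn cxx snl naf jvv iwjj bfxib kypw setx
Hunk 7: at line 1 remove [snl,naf] add [mhcy] -> 8 lines: jxn cxx mhcy jvv iwjj bfxib kypw setx
Final line count: 8

Answer: 8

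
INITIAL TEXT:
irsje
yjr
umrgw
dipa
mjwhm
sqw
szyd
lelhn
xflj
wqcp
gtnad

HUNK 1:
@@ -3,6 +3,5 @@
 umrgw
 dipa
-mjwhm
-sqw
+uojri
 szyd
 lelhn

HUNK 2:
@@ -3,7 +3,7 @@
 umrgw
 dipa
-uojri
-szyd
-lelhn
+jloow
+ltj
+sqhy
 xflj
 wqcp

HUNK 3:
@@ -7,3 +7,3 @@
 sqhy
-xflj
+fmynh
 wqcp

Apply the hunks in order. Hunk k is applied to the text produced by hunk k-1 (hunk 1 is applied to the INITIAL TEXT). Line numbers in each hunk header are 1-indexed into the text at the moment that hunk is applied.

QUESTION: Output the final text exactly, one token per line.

Hunk 1: at line 3 remove [mjwhm,sqw] add [uojri] -> 10 lines: irsje yjr umrgw dipa uojri szyd lelhn xflj wqcp gtnad
Hunk 2: at line 3 remove [uojri,szyd,lelhn] add [jloow,ltj,sqhy] -> 10 lines: irsje yjr umrgw dipa jloow ltj sqhy xflj wqcp gtnad
Hunk 3: at line 7 remove [xflj] add [fmynh] -> 10 lines: irsje yjr umrgw dipa jloow ltj sqhy fmynh wqcp gtnad

Answer: irsje
yjr
umrgw
dipa
jloow
ltj
sqhy
fmynh
wqcp
gtnad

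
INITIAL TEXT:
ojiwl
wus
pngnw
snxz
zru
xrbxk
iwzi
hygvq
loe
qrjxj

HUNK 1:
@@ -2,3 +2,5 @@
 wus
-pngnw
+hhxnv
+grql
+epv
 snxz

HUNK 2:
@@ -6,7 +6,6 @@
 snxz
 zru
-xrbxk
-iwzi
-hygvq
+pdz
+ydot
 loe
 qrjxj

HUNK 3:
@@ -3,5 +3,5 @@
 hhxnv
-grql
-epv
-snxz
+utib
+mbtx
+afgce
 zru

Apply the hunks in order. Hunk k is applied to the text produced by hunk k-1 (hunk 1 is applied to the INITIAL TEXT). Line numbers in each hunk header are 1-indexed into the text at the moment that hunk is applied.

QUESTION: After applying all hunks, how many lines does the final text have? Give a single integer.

Hunk 1: at line 2 remove [pngnw] add [hhxnv,grql,epv] -> 12 lines: ojiwl wus hhxnv grql epv snxz zru xrbxk iwzi hygvq loe qrjxj
Hunk 2: at line 6 remove [xrbxk,iwzi,hygvq] add [pdz,ydot] -> 11 lines: ojiwl wus hhxnv grql epv snxz zru pdz ydot loe qrjxj
Hunk 3: at line 3 remove [grql,epv,snxz] add [utib,mbtx,afgce] -> 11 lines: ojiwl wus hhxnv utib mbtx afgce zru pdz ydot loe qrjxj
Final line count: 11

Answer: 11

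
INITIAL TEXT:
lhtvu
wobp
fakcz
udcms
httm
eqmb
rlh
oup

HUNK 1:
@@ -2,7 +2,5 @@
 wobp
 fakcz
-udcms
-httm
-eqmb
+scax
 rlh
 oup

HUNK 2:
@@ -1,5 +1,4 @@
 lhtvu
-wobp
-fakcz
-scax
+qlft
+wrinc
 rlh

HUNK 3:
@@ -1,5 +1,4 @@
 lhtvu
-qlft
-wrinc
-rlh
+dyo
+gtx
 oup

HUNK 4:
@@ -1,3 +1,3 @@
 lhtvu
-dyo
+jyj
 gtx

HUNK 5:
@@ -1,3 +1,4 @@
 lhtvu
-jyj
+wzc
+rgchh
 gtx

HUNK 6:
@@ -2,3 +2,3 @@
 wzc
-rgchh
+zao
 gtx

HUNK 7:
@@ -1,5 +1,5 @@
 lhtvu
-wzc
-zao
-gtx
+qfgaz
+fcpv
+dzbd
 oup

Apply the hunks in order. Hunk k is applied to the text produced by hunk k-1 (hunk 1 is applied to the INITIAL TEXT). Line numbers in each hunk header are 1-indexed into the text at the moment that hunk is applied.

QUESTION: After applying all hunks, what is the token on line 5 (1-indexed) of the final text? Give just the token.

Answer: oup

Derivation:
Hunk 1: at line 2 remove [udcms,httm,eqmb] add [scax] -> 6 lines: lhtvu wobp fakcz scax rlh oup
Hunk 2: at line 1 remove [wobp,fakcz,scax] add [qlft,wrinc] -> 5 lines: lhtvu qlft wrinc rlh oup
Hunk 3: at line 1 remove [qlft,wrinc,rlh] add [dyo,gtx] -> 4 lines: lhtvu dyo gtx oup
Hunk 4: at line 1 remove [dyo] add [jyj] -> 4 lines: lhtvu jyj gtx oup
Hunk 5: at line 1 remove [jyj] add [wzc,rgchh] -> 5 lines: lhtvu wzc rgchh gtx oup
Hunk 6: at line 2 remove [rgchh] add [zao] -> 5 lines: lhtvu wzc zao gtx oup
Hunk 7: at line 1 remove [wzc,zao,gtx] add [qfgaz,fcpv,dzbd] -> 5 lines: lhtvu qfgaz fcpv dzbd oup
Final line 5: oup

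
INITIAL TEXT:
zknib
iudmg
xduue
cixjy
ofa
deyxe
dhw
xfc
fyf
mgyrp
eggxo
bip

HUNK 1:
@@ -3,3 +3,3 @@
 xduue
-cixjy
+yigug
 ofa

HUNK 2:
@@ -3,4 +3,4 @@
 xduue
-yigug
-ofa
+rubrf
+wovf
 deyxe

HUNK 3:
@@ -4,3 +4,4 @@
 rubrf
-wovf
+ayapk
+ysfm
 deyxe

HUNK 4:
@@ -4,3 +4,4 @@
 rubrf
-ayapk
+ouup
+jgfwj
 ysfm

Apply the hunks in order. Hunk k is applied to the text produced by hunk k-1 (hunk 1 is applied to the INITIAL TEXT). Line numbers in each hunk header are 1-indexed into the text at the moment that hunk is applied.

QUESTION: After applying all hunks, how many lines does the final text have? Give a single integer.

Answer: 14

Derivation:
Hunk 1: at line 3 remove [cixjy] add [yigug] -> 12 lines: zknib iudmg xduue yigug ofa deyxe dhw xfc fyf mgyrp eggxo bip
Hunk 2: at line 3 remove [yigug,ofa] add [rubrf,wovf] -> 12 lines: zknib iudmg xduue rubrf wovf deyxe dhw xfc fyf mgyrp eggxo bip
Hunk 3: at line 4 remove [wovf] add [ayapk,ysfm] -> 13 lines: zknib iudmg xduue rubrf ayapk ysfm deyxe dhw xfc fyf mgyrp eggxo bip
Hunk 4: at line 4 remove [ayapk] add [ouup,jgfwj] -> 14 lines: zknib iudmg xduue rubrf ouup jgfwj ysfm deyxe dhw xfc fyf mgyrp eggxo bip
Final line count: 14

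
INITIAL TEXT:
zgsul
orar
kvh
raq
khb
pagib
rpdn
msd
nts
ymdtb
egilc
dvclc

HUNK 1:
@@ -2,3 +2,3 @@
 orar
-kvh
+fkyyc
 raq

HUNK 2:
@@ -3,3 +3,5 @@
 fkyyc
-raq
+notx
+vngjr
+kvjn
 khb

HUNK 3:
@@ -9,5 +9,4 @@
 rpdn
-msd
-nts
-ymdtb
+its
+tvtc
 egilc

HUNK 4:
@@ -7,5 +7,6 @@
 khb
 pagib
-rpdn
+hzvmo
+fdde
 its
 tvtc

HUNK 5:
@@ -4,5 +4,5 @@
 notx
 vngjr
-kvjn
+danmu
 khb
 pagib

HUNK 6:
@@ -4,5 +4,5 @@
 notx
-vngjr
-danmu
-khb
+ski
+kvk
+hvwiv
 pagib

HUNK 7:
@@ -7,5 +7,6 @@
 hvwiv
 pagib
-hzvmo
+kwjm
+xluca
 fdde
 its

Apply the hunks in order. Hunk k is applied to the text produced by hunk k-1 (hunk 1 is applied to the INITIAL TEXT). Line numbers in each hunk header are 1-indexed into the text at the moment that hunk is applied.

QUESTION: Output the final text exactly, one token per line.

Answer: zgsul
orar
fkyyc
notx
ski
kvk
hvwiv
pagib
kwjm
xluca
fdde
its
tvtc
egilc
dvclc

Derivation:
Hunk 1: at line 2 remove [kvh] add [fkyyc] -> 12 lines: zgsul orar fkyyc raq khb pagib rpdn msd nts ymdtb egilc dvclc
Hunk 2: at line 3 remove [raq] add [notx,vngjr,kvjn] -> 14 lines: zgsul orar fkyyc notx vngjr kvjn khb pagib rpdn msd nts ymdtb egilc dvclc
Hunk 3: at line 9 remove [msd,nts,ymdtb] add [its,tvtc] -> 13 lines: zgsul orar fkyyc notx vngjr kvjn khb pagib rpdn its tvtc egilc dvclc
Hunk 4: at line 7 remove [rpdn] add [hzvmo,fdde] -> 14 lines: zgsul orar fkyyc notx vngjr kvjn khb pagib hzvmo fdde its tvtc egilc dvclc
Hunk 5: at line 4 remove [kvjn] add [danmu] -> 14 lines: zgsul orar fkyyc notx vngjr danmu khb pagib hzvmo fdde its tvtc egilc dvclc
Hunk 6: at line 4 remove [vngjr,danmu,khb] add [ski,kvk,hvwiv] -> 14 lines: zgsul orar fkyyc notx ski kvk hvwiv pagib hzvmo fdde its tvtc egilc dvclc
Hunk 7: at line 7 remove [hzvmo] add [kwjm,xluca] -> 15 lines: zgsul orar fkyyc notx ski kvk hvwiv pagib kwjm xluca fdde its tvtc egilc dvclc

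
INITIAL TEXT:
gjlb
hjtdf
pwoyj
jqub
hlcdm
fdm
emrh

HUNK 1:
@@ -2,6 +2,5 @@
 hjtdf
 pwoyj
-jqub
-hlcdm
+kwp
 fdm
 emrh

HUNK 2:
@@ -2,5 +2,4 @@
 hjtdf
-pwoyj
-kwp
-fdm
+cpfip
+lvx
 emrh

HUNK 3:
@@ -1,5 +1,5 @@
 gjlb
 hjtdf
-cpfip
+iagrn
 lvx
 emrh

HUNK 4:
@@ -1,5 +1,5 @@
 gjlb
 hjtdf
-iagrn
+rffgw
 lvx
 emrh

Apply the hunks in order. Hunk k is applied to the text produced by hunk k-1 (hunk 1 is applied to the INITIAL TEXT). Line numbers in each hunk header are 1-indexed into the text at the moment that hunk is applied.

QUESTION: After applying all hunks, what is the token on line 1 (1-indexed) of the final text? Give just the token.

Answer: gjlb

Derivation:
Hunk 1: at line 2 remove [jqub,hlcdm] add [kwp] -> 6 lines: gjlb hjtdf pwoyj kwp fdm emrh
Hunk 2: at line 2 remove [pwoyj,kwp,fdm] add [cpfip,lvx] -> 5 lines: gjlb hjtdf cpfip lvx emrh
Hunk 3: at line 1 remove [cpfip] add [iagrn] -> 5 lines: gjlb hjtdf iagrn lvx emrh
Hunk 4: at line 1 remove [iagrn] add [rffgw] -> 5 lines: gjlb hjtdf rffgw lvx emrh
Final line 1: gjlb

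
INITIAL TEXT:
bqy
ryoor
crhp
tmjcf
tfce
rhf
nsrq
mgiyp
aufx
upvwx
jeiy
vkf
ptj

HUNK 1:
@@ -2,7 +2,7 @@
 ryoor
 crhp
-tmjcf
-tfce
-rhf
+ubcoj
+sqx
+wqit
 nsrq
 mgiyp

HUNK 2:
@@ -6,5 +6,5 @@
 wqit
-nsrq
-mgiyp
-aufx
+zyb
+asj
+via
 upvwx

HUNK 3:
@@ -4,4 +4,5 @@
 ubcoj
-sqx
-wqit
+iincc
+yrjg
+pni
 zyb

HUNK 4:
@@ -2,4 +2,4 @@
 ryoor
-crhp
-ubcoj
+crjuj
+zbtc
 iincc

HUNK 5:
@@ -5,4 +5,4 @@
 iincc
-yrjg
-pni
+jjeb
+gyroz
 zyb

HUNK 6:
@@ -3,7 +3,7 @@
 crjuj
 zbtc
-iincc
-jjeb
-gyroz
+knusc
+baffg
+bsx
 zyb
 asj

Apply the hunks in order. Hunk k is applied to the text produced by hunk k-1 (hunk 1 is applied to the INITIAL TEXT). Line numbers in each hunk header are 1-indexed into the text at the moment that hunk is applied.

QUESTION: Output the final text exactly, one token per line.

Answer: bqy
ryoor
crjuj
zbtc
knusc
baffg
bsx
zyb
asj
via
upvwx
jeiy
vkf
ptj

Derivation:
Hunk 1: at line 2 remove [tmjcf,tfce,rhf] add [ubcoj,sqx,wqit] -> 13 lines: bqy ryoor crhp ubcoj sqx wqit nsrq mgiyp aufx upvwx jeiy vkf ptj
Hunk 2: at line 6 remove [nsrq,mgiyp,aufx] add [zyb,asj,via] -> 13 lines: bqy ryoor crhp ubcoj sqx wqit zyb asj via upvwx jeiy vkf ptj
Hunk 3: at line 4 remove [sqx,wqit] add [iincc,yrjg,pni] -> 14 lines: bqy ryoor crhp ubcoj iincc yrjg pni zyb asj via upvwx jeiy vkf ptj
Hunk 4: at line 2 remove [crhp,ubcoj] add [crjuj,zbtc] -> 14 lines: bqy ryoor crjuj zbtc iincc yrjg pni zyb asj via upvwx jeiy vkf ptj
Hunk 5: at line 5 remove [yrjg,pni] add [jjeb,gyroz] -> 14 lines: bqy ryoor crjuj zbtc iincc jjeb gyroz zyb asj via upvwx jeiy vkf ptj
Hunk 6: at line 3 remove [iincc,jjeb,gyroz] add [knusc,baffg,bsx] -> 14 lines: bqy ryoor crjuj zbtc knusc baffg bsx zyb asj via upvwx jeiy vkf ptj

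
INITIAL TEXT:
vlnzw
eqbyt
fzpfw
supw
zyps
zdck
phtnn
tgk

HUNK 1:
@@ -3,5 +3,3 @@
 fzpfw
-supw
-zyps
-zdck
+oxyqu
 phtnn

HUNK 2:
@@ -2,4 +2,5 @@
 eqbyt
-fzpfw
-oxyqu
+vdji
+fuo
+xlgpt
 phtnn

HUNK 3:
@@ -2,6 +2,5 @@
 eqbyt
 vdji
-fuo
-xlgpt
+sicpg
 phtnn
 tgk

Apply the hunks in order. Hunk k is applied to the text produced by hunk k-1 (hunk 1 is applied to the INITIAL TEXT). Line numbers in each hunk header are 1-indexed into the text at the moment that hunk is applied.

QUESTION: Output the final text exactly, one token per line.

Hunk 1: at line 3 remove [supw,zyps,zdck] add [oxyqu] -> 6 lines: vlnzw eqbyt fzpfw oxyqu phtnn tgk
Hunk 2: at line 2 remove [fzpfw,oxyqu] add [vdji,fuo,xlgpt] -> 7 lines: vlnzw eqbyt vdji fuo xlgpt phtnn tgk
Hunk 3: at line 2 remove [fuo,xlgpt] add [sicpg] -> 6 lines: vlnzw eqbyt vdji sicpg phtnn tgk

Answer: vlnzw
eqbyt
vdji
sicpg
phtnn
tgk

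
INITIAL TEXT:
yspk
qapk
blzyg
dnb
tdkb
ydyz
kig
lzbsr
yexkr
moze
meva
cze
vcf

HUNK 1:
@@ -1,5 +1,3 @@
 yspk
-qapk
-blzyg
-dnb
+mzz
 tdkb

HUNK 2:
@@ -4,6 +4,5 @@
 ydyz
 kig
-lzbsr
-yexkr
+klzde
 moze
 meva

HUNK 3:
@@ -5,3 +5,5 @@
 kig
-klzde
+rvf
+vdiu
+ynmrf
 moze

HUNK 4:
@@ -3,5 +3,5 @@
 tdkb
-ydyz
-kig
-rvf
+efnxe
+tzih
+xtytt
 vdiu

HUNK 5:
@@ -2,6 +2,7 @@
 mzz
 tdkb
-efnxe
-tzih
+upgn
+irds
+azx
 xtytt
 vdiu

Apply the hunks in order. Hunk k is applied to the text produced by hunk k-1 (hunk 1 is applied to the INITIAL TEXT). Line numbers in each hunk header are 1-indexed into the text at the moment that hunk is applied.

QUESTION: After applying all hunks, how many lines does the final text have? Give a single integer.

Hunk 1: at line 1 remove [qapk,blzyg,dnb] add [mzz] -> 11 lines: yspk mzz tdkb ydyz kig lzbsr yexkr moze meva cze vcf
Hunk 2: at line 4 remove [lzbsr,yexkr] add [klzde] -> 10 lines: yspk mzz tdkb ydyz kig klzde moze meva cze vcf
Hunk 3: at line 5 remove [klzde] add [rvf,vdiu,ynmrf] -> 12 lines: yspk mzz tdkb ydyz kig rvf vdiu ynmrf moze meva cze vcf
Hunk 4: at line 3 remove [ydyz,kig,rvf] add [efnxe,tzih,xtytt] -> 12 lines: yspk mzz tdkb efnxe tzih xtytt vdiu ynmrf moze meva cze vcf
Hunk 5: at line 2 remove [efnxe,tzih] add [upgn,irds,azx] -> 13 lines: yspk mzz tdkb upgn irds azx xtytt vdiu ynmrf moze meva cze vcf
Final line count: 13

Answer: 13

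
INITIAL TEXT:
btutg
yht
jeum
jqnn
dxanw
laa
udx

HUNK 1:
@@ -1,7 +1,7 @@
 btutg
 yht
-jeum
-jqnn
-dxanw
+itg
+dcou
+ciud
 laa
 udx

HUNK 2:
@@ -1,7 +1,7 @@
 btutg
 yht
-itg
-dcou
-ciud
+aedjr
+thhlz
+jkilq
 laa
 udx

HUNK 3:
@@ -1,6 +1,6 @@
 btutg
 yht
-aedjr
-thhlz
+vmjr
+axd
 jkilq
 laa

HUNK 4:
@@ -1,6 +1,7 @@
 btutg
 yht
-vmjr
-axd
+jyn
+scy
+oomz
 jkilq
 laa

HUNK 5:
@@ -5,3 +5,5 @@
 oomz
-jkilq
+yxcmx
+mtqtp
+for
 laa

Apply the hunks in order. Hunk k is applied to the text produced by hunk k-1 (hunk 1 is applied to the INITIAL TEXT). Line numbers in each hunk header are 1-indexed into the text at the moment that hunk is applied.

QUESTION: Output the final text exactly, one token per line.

Hunk 1: at line 1 remove [jeum,jqnn,dxanw] add [itg,dcou,ciud] -> 7 lines: btutg yht itg dcou ciud laa udx
Hunk 2: at line 1 remove [itg,dcou,ciud] add [aedjr,thhlz,jkilq] -> 7 lines: btutg yht aedjr thhlz jkilq laa udx
Hunk 3: at line 1 remove [aedjr,thhlz] add [vmjr,axd] -> 7 lines: btutg yht vmjr axd jkilq laa udx
Hunk 4: at line 1 remove [vmjr,axd] add [jyn,scy,oomz] -> 8 lines: btutg yht jyn scy oomz jkilq laa udx
Hunk 5: at line 5 remove [jkilq] add [yxcmx,mtqtp,for] -> 10 lines: btutg yht jyn scy oomz yxcmx mtqtp for laa udx

Answer: btutg
yht
jyn
scy
oomz
yxcmx
mtqtp
for
laa
udx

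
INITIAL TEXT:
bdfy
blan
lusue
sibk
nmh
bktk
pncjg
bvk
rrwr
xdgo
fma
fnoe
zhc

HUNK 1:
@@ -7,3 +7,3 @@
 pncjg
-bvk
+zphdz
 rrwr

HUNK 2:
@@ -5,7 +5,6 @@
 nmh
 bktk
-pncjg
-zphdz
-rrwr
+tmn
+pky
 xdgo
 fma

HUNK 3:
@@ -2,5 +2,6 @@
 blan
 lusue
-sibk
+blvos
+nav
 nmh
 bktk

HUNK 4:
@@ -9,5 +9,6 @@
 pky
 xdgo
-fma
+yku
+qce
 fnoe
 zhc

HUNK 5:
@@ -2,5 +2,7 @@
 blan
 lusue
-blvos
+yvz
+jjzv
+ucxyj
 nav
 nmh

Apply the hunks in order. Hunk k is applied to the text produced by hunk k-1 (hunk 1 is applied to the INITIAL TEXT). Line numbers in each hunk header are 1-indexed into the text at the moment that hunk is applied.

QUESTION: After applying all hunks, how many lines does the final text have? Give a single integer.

Hunk 1: at line 7 remove [bvk] add [zphdz] -> 13 lines: bdfy blan lusue sibk nmh bktk pncjg zphdz rrwr xdgo fma fnoe zhc
Hunk 2: at line 5 remove [pncjg,zphdz,rrwr] add [tmn,pky] -> 12 lines: bdfy blan lusue sibk nmh bktk tmn pky xdgo fma fnoe zhc
Hunk 3: at line 2 remove [sibk] add [blvos,nav] -> 13 lines: bdfy blan lusue blvos nav nmh bktk tmn pky xdgo fma fnoe zhc
Hunk 4: at line 9 remove [fma] add [yku,qce] -> 14 lines: bdfy blan lusue blvos nav nmh bktk tmn pky xdgo yku qce fnoe zhc
Hunk 5: at line 2 remove [blvos] add [yvz,jjzv,ucxyj] -> 16 lines: bdfy blan lusue yvz jjzv ucxyj nav nmh bktk tmn pky xdgo yku qce fnoe zhc
Final line count: 16

Answer: 16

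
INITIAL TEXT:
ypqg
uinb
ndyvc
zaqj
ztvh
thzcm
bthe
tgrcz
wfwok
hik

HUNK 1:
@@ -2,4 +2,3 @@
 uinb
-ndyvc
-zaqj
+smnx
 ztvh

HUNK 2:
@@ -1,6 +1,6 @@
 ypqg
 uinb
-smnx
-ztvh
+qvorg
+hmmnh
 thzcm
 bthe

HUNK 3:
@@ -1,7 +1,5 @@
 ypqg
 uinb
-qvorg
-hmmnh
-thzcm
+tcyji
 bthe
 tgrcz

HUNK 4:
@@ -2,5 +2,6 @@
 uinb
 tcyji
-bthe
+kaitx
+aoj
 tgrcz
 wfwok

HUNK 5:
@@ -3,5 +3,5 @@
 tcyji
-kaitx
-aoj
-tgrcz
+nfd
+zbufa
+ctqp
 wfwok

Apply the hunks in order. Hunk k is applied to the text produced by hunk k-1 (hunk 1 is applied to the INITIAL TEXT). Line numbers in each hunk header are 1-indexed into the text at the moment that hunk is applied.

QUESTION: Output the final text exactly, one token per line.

Answer: ypqg
uinb
tcyji
nfd
zbufa
ctqp
wfwok
hik

Derivation:
Hunk 1: at line 2 remove [ndyvc,zaqj] add [smnx] -> 9 lines: ypqg uinb smnx ztvh thzcm bthe tgrcz wfwok hik
Hunk 2: at line 1 remove [smnx,ztvh] add [qvorg,hmmnh] -> 9 lines: ypqg uinb qvorg hmmnh thzcm bthe tgrcz wfwok hik
Hunk 3: at line 1 remove [qvorg,hmmnh,thzcm] add [tcyji] -> 7 lines: ypqg uinb tcyji bthe tgrcz wfwok hik
Hunk 4: at line 2 remove [bthe] add [kaitx,aoj] -> 8 lines: ypqg uinb tcyji kaitx aoj tgrcz wfwok hik
Hunk 5: at line 3 remove [kaitx,aoj,tgrcz] add [nfd,zbufa,ctqp] -> 8 lines: ypqg uinb tcyji nfd zbufa ctqp wfwok hik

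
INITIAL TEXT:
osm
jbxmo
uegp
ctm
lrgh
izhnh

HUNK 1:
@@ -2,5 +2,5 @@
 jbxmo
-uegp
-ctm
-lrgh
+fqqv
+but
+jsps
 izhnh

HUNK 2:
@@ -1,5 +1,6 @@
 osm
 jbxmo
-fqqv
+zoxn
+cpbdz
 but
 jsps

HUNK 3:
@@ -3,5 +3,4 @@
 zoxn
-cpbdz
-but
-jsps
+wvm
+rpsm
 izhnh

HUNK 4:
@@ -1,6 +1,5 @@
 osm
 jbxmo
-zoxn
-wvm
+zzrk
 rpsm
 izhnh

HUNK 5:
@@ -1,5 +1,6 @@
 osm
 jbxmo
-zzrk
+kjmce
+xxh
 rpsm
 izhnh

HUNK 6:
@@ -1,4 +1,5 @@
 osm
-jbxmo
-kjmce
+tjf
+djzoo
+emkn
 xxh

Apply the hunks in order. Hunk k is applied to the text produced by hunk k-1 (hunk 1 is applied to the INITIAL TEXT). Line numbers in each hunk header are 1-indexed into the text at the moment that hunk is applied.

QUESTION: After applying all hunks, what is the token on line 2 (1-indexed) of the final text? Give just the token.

Hunk 1: at line 2 remove [uegp,ctm,lrgh] add [fqqv,but,jsps] -> 6 lines: osm jbxmo fqqv but jsps izhnh
Hunk 2: at line 1 remove [fqqv] add [zoxn,cpbdz] -> 7 lines: osm jbxmo zoxn cpbdz but jsps izhnh
Hunk 3: at line 3 remove [cpbdz,but,jsps] add [wvm,rpsm] -> 6 lines: osm jbxmo zoxn wvm rpsm izhnh
Hunk 4: at line 1 remove [zoxn,wvm] add [zzrk] -> 5 lines: osm jbxmo zzrk rpsm izhnh
Hunk 5: at line 1 remove [zzrk] add [kjmce,xxh] -> 6 lines: osm jbxmo kjmce xxh rpsm izhnh
Hunk 6: at line 1 remove [jbxmo,kjmce] add [tjf,djzoo,emkn] -> 7 lines: osm tjf djzoo emkn xxh rpsm izhnh
Final line 2: tjf

Answer: tjf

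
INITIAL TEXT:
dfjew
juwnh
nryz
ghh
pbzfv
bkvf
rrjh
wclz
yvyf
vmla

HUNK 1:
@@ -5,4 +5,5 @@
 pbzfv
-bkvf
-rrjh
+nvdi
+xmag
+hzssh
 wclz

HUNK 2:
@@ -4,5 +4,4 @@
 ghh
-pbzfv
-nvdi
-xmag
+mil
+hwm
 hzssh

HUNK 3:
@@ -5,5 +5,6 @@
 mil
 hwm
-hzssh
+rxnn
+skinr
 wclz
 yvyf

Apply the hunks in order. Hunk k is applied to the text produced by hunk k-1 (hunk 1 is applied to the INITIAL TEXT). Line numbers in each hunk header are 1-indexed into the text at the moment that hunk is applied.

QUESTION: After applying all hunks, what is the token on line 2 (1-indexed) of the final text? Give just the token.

Answer: juwnh

Derivation:
Hunk 1: at line 5 remove [bkvf,rrjh] add [nvdi,xmag,hzssh] -> 11 lines: dfjew juwnh nryz ghh pbzfv nvdi xmag hzssh wclz yvyf vmla
Hunk 2: at line 4 remove [pbzfv,nvdi,xmag] add [mil,hwm] -> 10 lines: dfjew juwnh nryz ghh mil hwm hzssh wclz yvyf vmla
Hunk 3: at line 5 remove [hzssh] add [rxnn,skinr] -> 11 lines: dfjew juwnh nryz ghh mil hwm rxnn skinr wclz yvyf vmla
Final line 2: juwnh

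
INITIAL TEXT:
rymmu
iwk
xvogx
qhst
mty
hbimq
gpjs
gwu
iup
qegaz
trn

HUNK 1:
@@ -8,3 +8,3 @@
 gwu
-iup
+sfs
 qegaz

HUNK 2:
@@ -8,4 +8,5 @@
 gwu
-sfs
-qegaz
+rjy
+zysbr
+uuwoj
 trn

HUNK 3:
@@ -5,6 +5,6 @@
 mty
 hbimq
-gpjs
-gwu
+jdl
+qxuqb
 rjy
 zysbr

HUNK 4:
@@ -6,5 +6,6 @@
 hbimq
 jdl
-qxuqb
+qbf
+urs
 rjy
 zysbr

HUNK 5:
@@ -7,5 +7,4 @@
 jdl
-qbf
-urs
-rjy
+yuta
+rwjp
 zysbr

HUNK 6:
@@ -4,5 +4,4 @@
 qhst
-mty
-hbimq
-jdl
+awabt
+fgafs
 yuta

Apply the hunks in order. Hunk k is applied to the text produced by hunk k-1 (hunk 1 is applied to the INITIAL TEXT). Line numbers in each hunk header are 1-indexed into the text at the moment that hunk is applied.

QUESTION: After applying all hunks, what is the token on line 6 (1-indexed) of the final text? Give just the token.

Hunk 1: at line 8 remove [iup] add [sfs] -> 11 lines: rymmu iwk xvogx qhst mty hbimq gpjs gwu sfs qegaz trn
Hunk 2: at line 8 remove [sfs,qegaz] add [rjy,zysbr,uuwoj] -> 12 lines: rymmu iwk xvogx qhst mty hbimq gpjs gwu rjy zysbr uuwoj trn
Hunk 3: at line 5 remove [gpjs,gwu] add [jdl,qxuqb] -> 12 lines: rymmu iwk xvogx qhst mty hbimq jdl qxuqb rjy zysbr uuwoj trn
Hunk 4: at line 6 remove [qxuqb] add [qbf,urs] -> 13 lines: rymmu iwk xvogx qhst mty hbimq jdl qbf urs rjy zysbr uuwoj trn
Hunk 5: at line 7 remove [qbf,urs,rjy] add [yuta,rwjp] -> 12 lines: rymmu iwk xvogx qhst mty hbimq jdl yuta rwjp zysbr uuwoj trn
Hunk 6: at line 4 remove [mty,hbimq,jdl] add [awabt,fgafs] -> 11 lines: rymmu iwk xvogx qhst awabt fgafs yuta rwjp zysbr uuwoj trn
Final line 6: fgafs

Answer: fgafs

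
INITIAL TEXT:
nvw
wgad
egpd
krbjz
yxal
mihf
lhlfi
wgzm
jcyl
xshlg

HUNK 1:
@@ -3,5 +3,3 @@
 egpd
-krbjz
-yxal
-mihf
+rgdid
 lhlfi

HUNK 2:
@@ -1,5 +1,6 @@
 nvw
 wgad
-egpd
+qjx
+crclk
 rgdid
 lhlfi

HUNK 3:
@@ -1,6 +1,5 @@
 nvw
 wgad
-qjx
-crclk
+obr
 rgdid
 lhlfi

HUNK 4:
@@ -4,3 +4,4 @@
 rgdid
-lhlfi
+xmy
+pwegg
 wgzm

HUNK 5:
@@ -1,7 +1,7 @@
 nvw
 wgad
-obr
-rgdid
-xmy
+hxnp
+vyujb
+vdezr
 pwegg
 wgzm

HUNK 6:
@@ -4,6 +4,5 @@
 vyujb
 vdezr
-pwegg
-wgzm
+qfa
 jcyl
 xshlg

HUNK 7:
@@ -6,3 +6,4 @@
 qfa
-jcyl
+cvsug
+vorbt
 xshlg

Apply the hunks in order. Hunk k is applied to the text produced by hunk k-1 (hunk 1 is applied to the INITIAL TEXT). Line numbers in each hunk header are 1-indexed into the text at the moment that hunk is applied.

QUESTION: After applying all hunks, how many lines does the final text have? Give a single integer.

Hunk 1: at line 3 remove [krbjz,yxal,mihf] add [rgdid] -> 8 lines: nvw wgad egpd rgdid lhlfi wgzm jcyl xshlg
Hunk 2: at line 1 remove [egpd] add [qjx,crclk] -> 9 lines: nvw wgad qjx crclk rgdid lhlfi wgzm jcyl xshlg
Hunk 3: at line 1 remove [qjx,crclk] add [obr] -> 8 lines: nvw wgad obr rgdid lhlfi wgzm jcyl xshlg
Hunk 4: at line 4 remove [lhlfi] add [xmy,pwegg] -> 9 lines: nvw wgad obr rgdid xmy pwegg wgzm jcyl xshlg
Hunk 5: at line 1 remove [obr,rgdid,xmy] add [hxnp,vyujb,vdezr] -> 9 lines: nvw wgad hxnp vyujb vdezr pwegg wgzm jcyl xshlg
Hunk 6: at line 4 remove [pwegg,wgzm] add [qfa] -> 8 lines: nvw wgad hxnp vyujb vdezr qfa jcyl xshlg
Hunk 7: at line 6 remove [jcyl] add [cvsug,vorbt] -> 9 lines: nvw wgad hxnp vyujb vdezr qfa cvsug vorbt xshlg
Final line count: 9

Answer: 9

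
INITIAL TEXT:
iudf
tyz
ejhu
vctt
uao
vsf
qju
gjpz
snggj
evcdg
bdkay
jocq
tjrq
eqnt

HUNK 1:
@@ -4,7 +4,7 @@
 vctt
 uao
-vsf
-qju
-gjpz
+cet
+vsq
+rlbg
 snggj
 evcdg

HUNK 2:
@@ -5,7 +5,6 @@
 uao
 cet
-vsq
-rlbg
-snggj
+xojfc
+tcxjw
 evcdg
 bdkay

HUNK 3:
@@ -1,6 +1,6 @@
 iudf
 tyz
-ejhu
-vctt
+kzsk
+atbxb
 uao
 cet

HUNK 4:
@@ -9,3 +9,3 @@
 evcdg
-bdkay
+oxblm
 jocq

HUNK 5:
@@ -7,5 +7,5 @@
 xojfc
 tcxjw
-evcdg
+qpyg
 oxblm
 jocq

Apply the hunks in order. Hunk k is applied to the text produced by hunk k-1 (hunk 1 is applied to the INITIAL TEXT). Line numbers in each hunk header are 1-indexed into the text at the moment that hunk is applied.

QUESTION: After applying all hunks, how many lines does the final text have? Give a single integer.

Hunk 1: at line 4 remove [vsf,qju,gjpz] add [cet,vsq,rlbg] -> 14 lines: iudf tyz ejhu vctt uao cet vsq rlbg snggj evcdg bdkay jocq tjrq eqnt
Hunk 2: at line 5 remove [vsq,rlbg,snggj] add [xojfc,tcxjw] -> 13 lines: iudf tyz ejhu vctt uao cet xojfc tcxjw evcdg bdkay jocq tjrq eqnt
Hunk 3: at line 1 remove [ejhu,vctt] add [kzsk,atbxb] -> 13 lines: iudf tyz kzsk atbxb uao cet xojfc tcxjw evcdg bdkay jocq tjrq eqnt
Hunk 4: at line 9 remove [bdkay] add [oxblm] -> 13 lines: iudf tyz kzsk atbxb uao cet xojfc tcxjw evcdg oxblm jocq tjrq eqnt
Hunk 5: at line 7 remove [evcdg] add [qpyg] -> 13 lines: iudf tyz kzsk atbxb uao cet xojfc tcxjw qpyg oxblm jocq tjrq eqnt
Final line count: 13

Answer: 13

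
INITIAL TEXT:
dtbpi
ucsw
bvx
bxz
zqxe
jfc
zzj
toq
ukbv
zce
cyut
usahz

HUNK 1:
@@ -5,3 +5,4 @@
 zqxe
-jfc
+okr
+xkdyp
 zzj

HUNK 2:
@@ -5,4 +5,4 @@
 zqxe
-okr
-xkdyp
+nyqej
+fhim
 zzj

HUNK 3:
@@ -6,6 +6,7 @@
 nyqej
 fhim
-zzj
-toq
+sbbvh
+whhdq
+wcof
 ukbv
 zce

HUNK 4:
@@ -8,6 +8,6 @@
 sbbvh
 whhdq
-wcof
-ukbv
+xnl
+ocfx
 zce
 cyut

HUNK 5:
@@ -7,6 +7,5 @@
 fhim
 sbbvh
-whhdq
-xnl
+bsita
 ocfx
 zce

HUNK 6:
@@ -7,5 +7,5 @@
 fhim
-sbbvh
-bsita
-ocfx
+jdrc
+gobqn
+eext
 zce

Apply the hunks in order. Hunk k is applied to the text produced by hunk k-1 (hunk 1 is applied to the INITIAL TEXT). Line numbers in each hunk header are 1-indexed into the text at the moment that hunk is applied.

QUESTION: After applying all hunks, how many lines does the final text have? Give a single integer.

Hunk 1: at line 5 remove [jfc] add [okr,xkdyp] -> 13 lines: dtbpi ucsw bvx bxz zqxe okr xkdyp zzj toq ukbv zce cyut usahz
Hunk 2: at line 5 remove [okr,xkdyp] add [nyqej,fhim] -> 13 lines: dtbpi ucsw bvx bxz zqxe nyqej fhim zzj toq ukbv zce cyut usahz
Hunk 3: at line 6 remove [zzj,toq] add [sbbvh,whhdq,wcof] -> 14 lines: dtbpi ucsw bvx bxz zqxe nyqej fhim sbbvh whhdq wcof ukbv zce cyut usahz
Hunk 4: at line 8 remove [wcof,ukbv] add [xnl,ocfx] -> 14 lines: dtbpi ucsw bvx bxz zqxe nyqej fhim sbbvh whhdq xnl ocfx zce cyut usahz
Hunk 5: at line 7 remove [whhdq,xnl] add [bsita] -> 13 lines: dtbpi ucsw bvx bxz zqxe nyqej fhim sbbvh bsita ocfx zce cyut usahz
Hunk 6: at line 7 remove [sbbvh,bsita,ocfx] add [jdrc,gobqn,eext] -> 13 lines: dtbpi ucsw bvx bxz zqxe nyqej fhim jdrc gobqn eext zce cyut usahz
Final line count: 13

Answer: 13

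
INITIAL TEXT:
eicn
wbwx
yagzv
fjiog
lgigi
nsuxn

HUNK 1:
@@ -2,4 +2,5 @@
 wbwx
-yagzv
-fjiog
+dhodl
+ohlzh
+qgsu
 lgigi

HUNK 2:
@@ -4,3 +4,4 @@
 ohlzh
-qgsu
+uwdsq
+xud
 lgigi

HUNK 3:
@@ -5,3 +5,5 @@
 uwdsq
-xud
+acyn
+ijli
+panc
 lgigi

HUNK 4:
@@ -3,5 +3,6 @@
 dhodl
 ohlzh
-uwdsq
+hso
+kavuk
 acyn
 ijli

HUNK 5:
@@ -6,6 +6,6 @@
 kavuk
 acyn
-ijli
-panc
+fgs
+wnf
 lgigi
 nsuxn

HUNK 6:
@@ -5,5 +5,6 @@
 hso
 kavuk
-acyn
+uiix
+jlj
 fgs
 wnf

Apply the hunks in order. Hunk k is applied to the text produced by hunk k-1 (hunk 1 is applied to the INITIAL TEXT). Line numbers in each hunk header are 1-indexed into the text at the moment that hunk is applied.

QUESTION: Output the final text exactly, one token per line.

Answer: eicn
wbwx
dhodl
ohlzh
hso
kavuk
uiix
jlj
fgs
wnf
lgigi
nsuxn

Derivation:
Hunk 1: at line 2 remove [yagzv,fjiog] add [dhodl,ohlzh,qgsu] -> 7 lines: eicn wbwx dhodl ohlzh qgsu lgigi nsuxn
Hunk 2: at line 4 remove [qgsu] add [uwdsq,xud] -> 8 lines: eicn wbwx dhodl ohlzh uwdsq xud lgigi nsuxn
Hunk 3: at line 5 remove [xud] add [acyn,ijli,panc] -> 10 lines: eicn wbwx dhodl ohlzh uwdsq acyn ijli panc lgigi nsuxn
Hunk 4: at line 3 remove [uwdsq] add [hso,kavuk] -> 11 lines: eicn wbwx dhodl ohlzh hso kavuk acyn ijli panc lgigi nsuxn
Hunk 5: at line 6 remove [ijli,panc] add [fgs,wnf] -> 11 lines: eicn wbwx dhodl ohlzh hso kavuk acyn fgs wnf lgigi nsuxn
Hunk 6: at line 5 remove [acyn] add [uiix,jlj] -> 12 lines: eicn wbwx dhodl ohlzh hso kavuk uiix jlj fgs wnf lgigi nsuxn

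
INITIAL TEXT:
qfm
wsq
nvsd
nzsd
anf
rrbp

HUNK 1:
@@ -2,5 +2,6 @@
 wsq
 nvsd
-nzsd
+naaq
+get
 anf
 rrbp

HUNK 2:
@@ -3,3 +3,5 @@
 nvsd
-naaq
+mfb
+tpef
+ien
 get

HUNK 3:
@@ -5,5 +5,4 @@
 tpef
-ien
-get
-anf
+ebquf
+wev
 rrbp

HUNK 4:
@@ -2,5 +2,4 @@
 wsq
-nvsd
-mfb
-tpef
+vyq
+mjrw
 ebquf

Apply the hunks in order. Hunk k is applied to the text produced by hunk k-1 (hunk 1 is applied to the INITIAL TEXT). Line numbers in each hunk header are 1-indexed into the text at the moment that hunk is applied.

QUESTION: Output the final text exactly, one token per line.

Hunk 1: at line 2 remove [nzsd] add [naaq,get] -> 7 lines: qfm wsq nvsd naaq get anf rrbp
Hunk 2: at line 3 remove [naaq] add [mfb,tpef,ien] -> 9 lines: qfm wsq nvsd mfb tpef ien get anf rrbp
Hunk 3: at line 5 remove [ien,get,anf] add [ebquf,wev] -> 8 lines: qfm wsq nvsd mfb tpef ebquf wev rrbp
Hunk 4: at line 2 remove [nvsd,mfb,tpef] add [vyq,mjrw] -> 7 lines: qfm wsq vyq mjrw ebquf wev rrbp

Answer: qfm
wsq
vyq
mjrw
ebquf
wev
rrbp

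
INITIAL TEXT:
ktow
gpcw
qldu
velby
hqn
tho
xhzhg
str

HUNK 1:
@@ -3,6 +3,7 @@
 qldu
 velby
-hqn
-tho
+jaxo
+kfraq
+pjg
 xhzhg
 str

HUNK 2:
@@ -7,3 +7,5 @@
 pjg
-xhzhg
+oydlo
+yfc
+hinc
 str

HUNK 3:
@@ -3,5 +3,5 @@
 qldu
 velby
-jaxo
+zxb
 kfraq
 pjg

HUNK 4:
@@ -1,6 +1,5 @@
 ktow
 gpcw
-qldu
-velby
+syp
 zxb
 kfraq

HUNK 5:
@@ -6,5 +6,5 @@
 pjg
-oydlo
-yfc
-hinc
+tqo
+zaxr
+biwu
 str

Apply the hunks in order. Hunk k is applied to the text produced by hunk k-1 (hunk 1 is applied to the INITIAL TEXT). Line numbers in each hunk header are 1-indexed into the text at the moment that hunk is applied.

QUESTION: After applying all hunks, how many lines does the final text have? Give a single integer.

Answer: 10

Derivation:
Hunk 1: at line 3 remove [hqn,tho] add [jaxo,kfraq,pjg] -> 9 lines: ktow gpcw qldu velby jaxo kfraq pjg xhzhg str
Hunk 2: at line 7 remove [xhzhg] add [oydlo,yfc,hinc] -> 11 lines: ktow gpcw qldu velby jaxo kfraq pjg oydlo yfc hinc str
Hunk 3: at line 3 remove [jaxo] add [zxb] -> 11 lines: ktow gpcw qldu velby zxb kfraq pjg oydlo yfc hinc str
Hunk 4: at line 1 remove [qldu,velby] add [syp] -> 10 lines: ktow gpcw syp zxb kfraq pjg oydlo yfc hinc str
Hunk 5: at line 6 remove [oydlo,yfc,hinc] add [tqo,zaxr,biwu] -> 10 lines: ktow gpcw syp zxb kfraq pjg tqo zaxr biwu str
Final line count: 10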